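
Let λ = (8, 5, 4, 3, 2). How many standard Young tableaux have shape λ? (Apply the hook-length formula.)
# SYT of shape (8, 5, 4, 3, 2) = 2483120640

Hook-length formula: f^λ = n! / Π hook(c), product over all cells c of the Young diagram. For λ = (8, 5, 4, 3, 2), n = 22 boxes. Hook lengths by row (left-to-right, top-to-bottom): [12, 11, 9, 7, 5, 3, 2, 1]; [8, 7, 5, 3, 1]; [6, 5, 3, 1]; [4, 3, 1]; [2, 1]. Product of hooks = 452656512000. So f^λ = 22! / 452656512000 = 1124000727777607680000 / 452656512000 = 2483120640.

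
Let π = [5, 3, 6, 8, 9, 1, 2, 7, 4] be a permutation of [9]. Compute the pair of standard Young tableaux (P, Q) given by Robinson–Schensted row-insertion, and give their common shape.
P = [1, 2, 4, 9] / [3, 6, 7] / [5, 8];  Q = [1, 3, 4, 5] / [2, 7, 8] / [6, 9];  common shape = (4, 3, 2)

Row-insert the values π_1, π_2, … into P one at a time, bumping the leftmost entry strictly greater than the inserted value down to the next row. The recording tableau Q records, in position (i, j), the step at which that cell was added to P.
  Insert 5 (step 1): P = [5];  Q = [1]
  Insert 3 (step 2): P = [3] / [5];  Q = [1] / [2]
  Insert 6 (step 3): P = [3, 6] / [5];  Q = [1, 3] / [2]
  Insert 8 (step 4): P = [3, 6, 8] / [5];  Q = [1, 3, 4] / [2]
  Insert 9 (step 5): P = [3, 6, 8, 9] / [5];  Q = [1, 3, 4, 5] / [2]
  Insert 1 (step 6): P = [1, 6, 8, 9] / [3] / [5];  Q = [1, 3, 4, 5] / [2] / [6]
  Insert 2 (step 7): P = [1, 2, 8, 9] / [3, 6] / [5];  Q = [1, 3, 4, 5] / [2, 7] / [6]
  Insert 7 (step 8): P = [1, 2, 7, 9] / [3, 6, 8] / [5];  Q = [1, 3, 4, 5] / [2, 7, 8] / [6]
  Insert 4 (step 9): P = [1, 2, 4, 9] / [3, 6, 7] / [5, 8];  Q = [1, 3, 4, 5] / [2, 7, 8] / [6, 9]
Final shape: (4, 3, 2).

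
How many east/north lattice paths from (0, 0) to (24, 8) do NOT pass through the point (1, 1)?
Number of paths = 6446700

Total paths from (0, 0) to (24, 8): C(32, 24) = 10518300. Paths through (1, 1): (paths (0, 0) → (1, 1)) × (paths (1, 1) → (24, 8)) = C(2, 1) · C(30, 23) = 2 · 2035800 = 4071600. Avoidance count = 10518300 − 4071600 = 6446700.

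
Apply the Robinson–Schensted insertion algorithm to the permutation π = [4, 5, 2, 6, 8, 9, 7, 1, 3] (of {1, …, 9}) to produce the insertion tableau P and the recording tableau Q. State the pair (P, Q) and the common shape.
P = [1, 3, 6, 7, 9] / [2, 5] / [4, 8];  Q = [1, 2, 4, 5, 6] / [3, 7] / [8, 9];  common shape = (5, 2, 2)

Row-insert the values π_1, π_2, … into P one at a time, bumping the leftmost entry strictly greater than the inserted value down to the next row. The recording tableau Q records, in position (i, j), the step at which that cell was added to P.
  Insert 4 (step 1): P = [4];  Q = [1]
  Insert 5 (step 2): P = [4, 5];  Q = [1, 2]
  Insert 2 (step 3): P = [2, 5] / [4];  Q = [1, 2] / [3]
  Insert 6 (step 4): P = [2, 5, 6] / [4];  Q = [1, 2, 4] / [3]
  Insert 8 (step 5): P = [2, 5, 6, 8] / [4];  Q = [1, 2, 4, 5] / [3]
  Insert 9 (step 6): P = [2, 5, 6, 8, 9] / [4];  Q = [1, 2, 4, 5, 6] / [3]
  Insert 7 (step 7): P = [2, 5, 6, 7, 9] / [4, 8];  Q = [1, 2, 4, 5, 6] / [3, 7]
  Insert 1 (step 8): P = [1, 5, 6, 7, 9] / [2, 8] / [4];  Q = [1, 2, 4, 5, 6] / [3, 7] / [8]
  Insert 3 (step 9): P = [1, 3, 6, 7, 9] / [2, 5] / [4, 8];  Q = [1, 2, 4, 5, 6] / [3, 7] / [8, 9]
Final shape: (5, 2, 2).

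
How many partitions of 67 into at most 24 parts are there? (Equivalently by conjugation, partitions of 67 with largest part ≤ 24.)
p(67, parts ≤ 24) = 2368572

Use the recurrence p(n, m) = p(n, m−1) + p(n−m, m): either the largest part is < m (count p(n, m−1)) or the largest part is exactly m (remove one copy of m, count p(n−m, m)). With p(0, ·) = 1 this gives p(67, parts ≤ 24) = 2368572. (By conjugating Young diagrams, this also counts partitions of 67 into at most 24 parts.)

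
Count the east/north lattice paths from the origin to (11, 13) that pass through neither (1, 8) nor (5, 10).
Number of paths = 2228205

Inclusion–exclusion. Total paths: C(24, 11) = 2496144. Through P₁: C(9, 1)·C(15, 10) = 27027. Through P₂: C(15, 5)·C(9, 6) = 252252. Since P₁ is strictly southwest of P₂, a monotone path through both must visit P₁ then P₂; paths through both = C(9, 1)·C(6, 4)·C(9, 6) = 11340. Avoid both = 2496144 − 27027 − 252252 + 11340 = 2228205.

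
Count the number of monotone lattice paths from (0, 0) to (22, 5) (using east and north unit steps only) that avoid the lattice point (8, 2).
Number of paths = 50130

Total paths from (0, 0) to (22, 5): C(27, 22) = 80730. Paths through (8, 2): (paths (0, 0) → (8, 2)) × (paths (8, 2) → (22, 5)) = C(10, 8) · C(17, 14) = 45 · 680 = 30600. Avoidance count = 80730 − 30600 = 50130.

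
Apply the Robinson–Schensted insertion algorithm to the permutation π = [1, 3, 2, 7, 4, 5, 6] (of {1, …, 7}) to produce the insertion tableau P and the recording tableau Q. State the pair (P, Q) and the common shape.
P = [1, 2, 4, 5, 6] / [3, 7];  Q = [1, 2, 4, 6, 7] / [3, 5];  common shape = (5, 2)

Row-insert the values π_1, π_2, … into P one at a time, bumping the leftmost entry strictly greater than the inserted value down to the next row. The recording tableau Q records, in position (i, j), the step at which that cell was added to P.
  Insert 1 (step 1): P = [1];  Q = [1]
  Insert 3 (step 2): P = [1, 3];  Q = [1, 2]
  Insert 2 (step 3): P = [1, 2] / [3];  Q = [1, 2] / [3]
  Insert 7 (step 4): P = [1, 2, 7] / [3];  Q = [1, 2, 4] / [3]
  Insert 4 (step 5): P = [1, 2, 4] / [3, 7];  Q = [1, 2, 4] / [3, 5]
  Insert 5 (step 6): P = [1, 2, 4, 5] / [3, 7];  Q = [1, 2, 4, 6] / [3, 5]
  Insert 6 (step 7): P = [1, 2, 4, 5, 6] / [3, 7];  Q = [1, 2, 4, 6, 7] / [3, 5]
Final shape: (5, 2).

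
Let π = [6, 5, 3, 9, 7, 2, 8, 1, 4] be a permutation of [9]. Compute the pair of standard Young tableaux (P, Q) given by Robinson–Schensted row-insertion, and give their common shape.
P = [1, 4, 8] / [2, 7] / [3, 9] / [5] / [6];  Q = [1, 4, 7] / [2, 5] / [3, 9] / [6] / [8];  common shape = (3, 2, 2, 1, 1)

Row-insert the values π_1, π_2, … into P one at a time, bumping the leftmost entry strictly greater than the inserted value down to the next row. The recording tableau Q records, in position (i, j), the step at which that cell was added to P.
  Insert 6 (step 1): P = [6];  Q = [1]
  Insert 5 (step 2): P = [5] / [6];  Q = [1] / [2]
  Insert 3 (step 3): P = [3] / [5] / [6];  Q = [1] / [2] / [3]
  Insert 9 (step 4): P = [3, 9] / [5] / [6];  Q = [1, 4] / [2] / [3]
  Insert 7 (step 5): P = [3, 7] / [5, 9] / [6];  Q = [1, 4] / [2, 5] / [3]
  Insert 2 (step 6): P = [2, 7] / [3, 9] / [5] / [6];  Q = [1, 4] / [2, 5] / [3] / [6]
  Insert 8 (step 7): P = [2, 7, 8] / [3, 9] / [5] / [6];  Q = [1, 4, 7] / [2, 5] / [3] / [6]
  Insert 1 (step 8): P = [1, 7, 8] / [2, 9] / [3] / [5] / [6];  Q = [1, 4, 7] / [2, 5] / [3] / [6] / [8]
  Insert 4 (step 9): P = [1, 4, 8] / [2, 7] / [3, 9] / [5] / [6];  Q = [1, 4, 7] / [2, 5] / [3, 9] / [6] / [8]
Final shape: (3, 2, 2, 1, 1).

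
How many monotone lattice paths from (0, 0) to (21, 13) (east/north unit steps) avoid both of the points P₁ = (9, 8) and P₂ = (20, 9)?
Number of paths = 728937055

Inclusion–exclusion. Total paths: C(34, 21) = 927983760. Through P₁: C(17, 9)·C(17, 12) = 150430280. Through P₂: C(29, 20)·C(5, 1) = 50075025. Since P₁ is strictly southwest of P₂, a monotone path through both must visit P₁ then P₂; paths through both = C(17, 9)·C(12, 11)·C(5, 1) = 1458600. Avoid both = 927983760 − 150430280 − 50075025 + 1458600 = 728937055.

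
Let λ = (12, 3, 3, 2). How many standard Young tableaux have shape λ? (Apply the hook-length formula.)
# SYT of shape (12, 3, 3, 2) = 2771340

Hook-length formula: f^λ = n! / Π hook(c), product over all cells c of the Young diagram. For λ = (12, 3, 3, 2), n = 20 boxes. Hook lengths by row (left-to-right, top-to-bottom): [15, 14, 12, 9, 8, 7, 6, 5, 4, 3, 2, 1]; [5, 4, 2]; [4, 3, 1]; [2, 1]. Product of hooks = 877879296000. So f^λ = 20! / 877879296000 = 2432902008176640000 / 877879296000 = 2771340.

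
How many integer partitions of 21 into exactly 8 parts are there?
p(21, 8 parts) = 89

Partitions of n into exactly k parts are in bijection with partitions of n − k into at most k parts (subtract 1 from each part). So p(21, exactly 8) = p(13, parts ≤ 8). Computing via the recurrence p(m, j) = p(m, j−1) + p(m−j, j) gives 89.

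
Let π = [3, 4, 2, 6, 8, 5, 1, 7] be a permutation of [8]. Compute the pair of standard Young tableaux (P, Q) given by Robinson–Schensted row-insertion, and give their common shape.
P = [1, 4, 5, 7] / [2, 6, 8] / [3];  Q = [1, 2, 4, 5] / [3, 6, 8] / [7];  common shape = (4, 3, 1)

Row-insert the values π_1, π_2, … into P one at a time, bumping the leftmost entry strictly greater than the inserted value down to the next row. The recording tableau Q records, in position (i, j), the step at which that cell was added to P.
  Insert 3 (step 1): P = [3];  Q = [1]
  Insert 4 (step 2): P = [3, 4];  Q = [1, 2]
  Insert 2 (step 3): P = [2, 4] / [3];  Q = [1, 2] / [3]
  Insert 6 (step 4): P = [2, 4, 6] / [3];  Q = [1, 2, 4] / [3]
  Insert 8 (step 5): P = [2, 4, 6, 8] / [3];  Q = [1, 2, 4, 5] / [3]
  Insert 5 (step 6): P = [2, 4, 5, 8] / [3, 6];  Q = [1, 2, 4, 5] / [3, 6]
  Insert 1 (step 7): P = [1, 4, 5, 8] / [2, 6] / [3];  Q = [1, 2, 4, 5] / [3, 6] / [7]
  Insert 7 (step 8): P = [1, 4, 5, 7] / [2, 6, 8] / [3];  Q = [1, 2, 4, 5] / [3, 6, 8] / [7]
Final shape: (4, 3, 1).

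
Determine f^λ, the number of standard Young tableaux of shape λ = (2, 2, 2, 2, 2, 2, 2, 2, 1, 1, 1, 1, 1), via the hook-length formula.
# SYT of shape (2, 2, 2, 2, 2, 2, 2, 2, 1, 1, 1, 1, 1) = 87210

Hook-length formula: f^λ = n! / Π hook(c), product over all cells c of the Young diagram. For λ = (2, 2, 2, 2, 2, 2, 2, 2, 1, 1, 1, 1, 1), n = 21 boxes. Hook lengths by row (left-to-right, top-to-bottom): [14, 8]; [13, 7]; [12, 6]; [11, 5]; [10, 4]; [9, 3]; [8, 2]; [7, 1]; [5]; [4]; [3]; [2]; [1]. Product of hooks = 585838116864000. So f^λ = 21! / 585838116864000 = 51090942171709440000 / 585838116864000 = 87210.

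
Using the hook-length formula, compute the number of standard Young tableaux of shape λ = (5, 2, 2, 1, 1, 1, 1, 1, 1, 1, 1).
# SYT of shape (5, 2, 2, 1, 1, 1, 1, 1, 1, 1, 1) = 74256

Hook-length formula: f^λ = n! / Π hook(c), product over all cells c of the Young diagram. For λ = (5, 2, 2, 1, 1, 1, 1, 1, 1, 1, 1), n = 17 boxes. Hook lengths by row (left-to-right, top-to-bottom): [15, 6, 3, 2, 1]; [11, 2]; [10, 1]; [8]; [7]; [6]; [5]; [4]; [3]; [2]; [1]. Product of hooks = 4790016000. So f^λ = 17! / 4790016000 = 355687428096000 / 4790016000 = 74256.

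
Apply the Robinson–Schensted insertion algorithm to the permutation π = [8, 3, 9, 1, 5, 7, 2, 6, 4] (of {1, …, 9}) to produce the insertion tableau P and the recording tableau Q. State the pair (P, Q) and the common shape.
P = [1, 2, 4] / [3, 5, 6] / [7, 9] / [8];  Q = [1, 3, 6] / [2, 5, 8] / [4, 7] / [9];  common shape = (3, 3, 2, 1)

Row-insert the values π_1, π_2, … into P one at a time, bumping the leftmost entry strictly greater than the inserted value down to the next row. The recording tableau Q records, in position (i, j), the step at which that cell was added to P.
  Insert 8 (step 1): P = [8];  Q = [1]
  Insert 3 (step 2): P = [3] / [8];  Q = [1] / [2]
  Insert 9 (step 3): P = [3, 9] / [8];  Q = [1, 3] / [2]
  Insert 1 (step 4): P = [1, 9] / [3] / [8];  Q = [1, 3] / [2] / [4]
  Insert 5 (step 5): P = [1, 5] / [3, 9] / [8];  Q = [1, 3] / [2, 5] / [4]
  Insert 7 (step 6): P = [1, 5, 7] / [3, 9] / [8];  Q = [1, 3, 6] / [2, 5] / [4]
  Insert 2 (step 7): P = [1, 2, 7] / [3, 5] / [8, 9];  Q = [1, 3, 6] / [2, 5] / [4, 7]
  Insert 6 (step 8): P = [1, 2, 6] / [3, 5, 7] / [8, 9];  Q = [1, 3, 6] / [2, 5, 8] / [4, 7]
  Insert 4 (step 9): P = [1, 2, 4] / [3, 5, 6] / [7, 9] / [8];  Q = [1, 3, 6] / [2, 5, 8] / [4, 7] / [9]
Final shape: (3, 3, 2, 1).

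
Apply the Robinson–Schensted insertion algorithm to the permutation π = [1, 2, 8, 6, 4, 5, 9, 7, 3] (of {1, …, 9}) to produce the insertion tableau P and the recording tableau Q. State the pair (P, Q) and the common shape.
P = [1, 2, 3, 5, 7] / [4, 9] / [6] / [8];  Q = [1, 2, 3, 6, 7] / [4, 8] / [5] / [9];  common shape = (5, 2, 1, 1)

Row-insert the values π_1, π_2, … into P one at a time, bumping the leftmost entry strictly greater than the inserted value down to the next row. The recording tableau Q records, in position (i, j), the step at which that cell was added to P.
  Insert 1 (step 1): P = [1];  Q = [1]
  Insert 2 (step 2): P = [1, 2];  Q = [1, 2]
  Insert 8 (step 3): P = [1, 2, 8];  Q = [1, 2, 3]
  Insert 6 (step 4): P = [1, 2, 6] / [8];  Q = [1, 2, 3] / [4]
  Insert 4 (step 5): P = [1, 2, 4] / [6] / [8];  Q = [1, 2, 3] / [4] / [5]
  Insert 5 (step 6): P = [1, 2, 4, 5] / [6] / [8];  Q = [1, 2, 3, 6] / [4] / [5]
  Insert 9 (step 7): P = [1, 2, 4, 5, 9] / [6] / [8];  Q = [1, 2, 3, 6, 7] / [4] / [5]
  Insert 7 (step 8): P = [1, 2, 4, 5, 7] / [6, 9] / [8];  Q = [1, 2, 3, 6, 7] / [4, 8] / [5]
  Insert 3 (step 9): P = [1, 2, 3, 5, 7] / [4, 9] / [6] / [8];  Q = [1, 2, 3, 6, 7] / [4, 8] / [5] / [9]
Final shape: (5, 2, 1, 1).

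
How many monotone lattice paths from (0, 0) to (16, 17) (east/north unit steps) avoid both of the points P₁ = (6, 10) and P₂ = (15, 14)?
Number of paths = 723731366

Inclusion–exclusion. Total paths: C(33, 16) = 1166803110. Through P₁: C(16, 6)·C(17, 10) = 155739584. Through P₂: C(29, 15)·C(4, 1) = 310235040. Since P₁ is strictly southwest of P₂, a monotone path through both must visit P₁ then P₂; paths through both = C(16, 6)·C(13, 9)·C(4, 1) = 22902880. Avoid both = 1166803110 − 155739584 − 310235040 + 22902880 = 723731366.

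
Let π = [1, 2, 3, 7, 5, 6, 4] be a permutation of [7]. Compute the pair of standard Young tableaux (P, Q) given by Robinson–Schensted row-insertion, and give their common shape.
P = [1, 2, 3, 4, 6] / [5] / [7];  Q = [1, 2, 3, 4, 6] / [5] / [7];  common shape = (5, 1, 1)

Row-insert the values π_1, π_2, … into P one at a time, bumping the leftmost entry strictly greater than the inserted value down to the next row. The recording tableau Q records, in position (i, j), the step at which that cell was added to P.
  Insert 1 (step 1): P = [1];  Q = [1]
  Insert 2 (step 2): P = [1, 2];  Q = [1, 2]
  Insert 3 (step 3): P = [1, 2, 3];  Q = [1, 2, 3]
  Insert 7 (step 4): P = [1, 2, 3, 7];  Q = [1, 2, 3, 4]
  Insert 5 (step 5): P = [1, 2, 3, 5] / [7];  Q = [1, 2, 3, 4] / [5]
  Insert 6 (step 6): P = [1, 2, 3, 5, 6] / [7];  Q = [1, 2, 3, 4, 6] / [5]
  Insert 4 (step 7): P = [1, 2, 3, 4, 6] / [5] / [7];  Q = [1, 2, 3, 4, 6] / [5] / [7]
Final shape: (5, 1, 1).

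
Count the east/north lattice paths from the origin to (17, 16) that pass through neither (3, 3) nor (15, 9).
Number of paths = 731933046

Inclusion–exclusion. Total paths: C(33, 17) = 1166803110. Through P₁: C(6, 3)·C(27, 14) = 401166000. Through P₂: C(24, 15)·C(9, 2) = 47070144. Since P₁ is strictly southwest of P₂, a monotone path through both must visit P₁ then P₂; paths through both = C(6, 3)·C(18, 12)·C(9, 2) = 13366080. Avoid both = 1166803110 − 401166000 − 47070144 + 13366080 = 731933046.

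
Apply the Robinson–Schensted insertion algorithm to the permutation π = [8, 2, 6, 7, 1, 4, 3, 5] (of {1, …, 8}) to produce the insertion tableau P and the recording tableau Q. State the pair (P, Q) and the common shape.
P = [1, 3, 5] / [2, 4, 7] / [6] / [8];  Q = [1, 3, 4] / [2, 6, 8] / [5] / [7];  common shape = (3, 3, 1, 1)

Row-insert the values π_1, π_2, … into P one at a time, bumping the leftmost entry strictly greater than the inserted value down to the next row. The recording tableau Q records, in position (i, j), the step at which that cell was added to P.
  Insert 8 (step 1): P = [8];  Q = [1]
  Insert 2 (step 2): P = [2] / [8];  Q = [1] / [2]
  Insert 6 (step 3): P = [2, 6] / [8];  Q = [1, 3] / [2]
  Insert 7 (step 4): P = [2, 6, 7] / [8];  Q = [1, 3, 4] / [2]
  Insert 1 (step 5): P = [1, 6, 7] / [2] / [8];  Q = [1, 3, 4] / [2] / [5]
  Insert 4 (step 6): P = [1, 4, 7] / [2, 6] / [8];  Q = [1, 3, 4] / [2, 6] / [5]
  Insert 3 (step 7): P = [1, 3, 7] / [2, 4] / [6] / [8];  Q = [1, 3, 4] / [2, 6] / [5] / [7]
  Insert 5 (step 8): P = [1, 3, 5] / [2, 4, 7] / [6] / [8];  Q = [1, 3, 4] / [2, 6, 8] / [5] / [7]
Final shape: (3, 3, 1, 1).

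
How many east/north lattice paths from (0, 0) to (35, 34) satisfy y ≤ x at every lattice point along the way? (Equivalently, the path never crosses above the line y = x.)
Number of paths = 3116285494907301262

By the reflection principle (André's argument), the number of monotone paths to (35, 34) with n ≤ m that never go above y = x is C(69, 35) − C(69, 36) = 56093138908331422716 − 52976853413424121454 = 3116285494907301262.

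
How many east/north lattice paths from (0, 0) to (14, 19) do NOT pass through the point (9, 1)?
Number of paths = 818472710

Total paths from (0, 0) to (14, 19): C(33, 14) = 818809200. Paths through (9, 1): (paths (0, 0) → (9, 1)) × (paths (9, 1) → (14, 19)) = C(10, 9) · C(23, 5) = 10 · 33649 = 336490. Avoidance count = 818809200 − 336490 = 818472710.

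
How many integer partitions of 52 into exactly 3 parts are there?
p(52, 3 parts) = 225

Partitions of n into exactly k parts are in bijection with partitions of n − k into at most k parts (subtract 1 from each part). So p(52, exactly 3) = p(49, parts ≤ 3). Computing via the recurrence p(m, j) = p(m, j−1) + p(m−j, j) gives 225.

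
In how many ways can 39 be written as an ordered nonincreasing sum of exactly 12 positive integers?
p(39, 12 parts) = 2503

Partitions of n into exactly k parts are in bijection with partitions of n − k into at most k parts (subtract 1 from each part). So p(39, exactly 12) = p(27, parts ≤ 12). Computing via the recurrence p(m, j) = p(m, j−1) + p(m−j, j) gives 2503.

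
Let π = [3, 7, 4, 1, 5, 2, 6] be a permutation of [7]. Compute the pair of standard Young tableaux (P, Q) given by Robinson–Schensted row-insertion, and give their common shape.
P = [1, 2, 5, 6] / [3, 4] / [7];  Q = [1, 2, 5, 7] / [3, 6] / [4];  common shape = (4, 2, 1)

Row-insert the values π_1, π_2, … into P one at a time, bumping the leftmost entry strictly greater than the inserted value down to the next row. The recording tableau Q records, in position (i, j), the step at which that cell was added to P.
  Insert 3 (step 1): P = [3];  Q = [1]
  Insert 7 (step 2): P = [3, 7];  Q = [1, 2]
  Insert 4 (step 3): P = [3, 4] / [7];  Q = [1, 2] / [3]
  Insert 1 (step 4): P = [1, 4] / [3] / [7];  Q = [1, 2] / [3] / [4]
  Insert 5 (step 5): P = [1, 4, 5] / [3] / [7];  Q = [1, 2, 5] / [3] / [4]
  Insert 2 (step 6): P = [1, 2, 5] / [3, 4] / [7];  Q = [1, 2, 5] / [3, 6] / [4]
  Insert 6 (step 7): P = [1, 2, 5, 6] / [3, 4] / [7];  Q = [1, 2, 5, 7] / [3, 6] / [4]
Final shape: (4, 2, 1).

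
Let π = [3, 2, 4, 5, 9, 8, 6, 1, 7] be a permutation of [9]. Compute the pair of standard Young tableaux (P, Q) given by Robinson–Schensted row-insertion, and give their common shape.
P = [1, 4, 5, 6, 7] / [2, 8] / [3] / [9];  Q = [1, 3, 4, 5, 9] / [2, 6] / [7] / [8];  common shape = (5, 2, 1, 1)

Row-insert the values π_1, π_2, … into P one at a time, bumping the leftmost entry strictly greater than the inserted value down to the next row. The recording tableau Q records, in position (i, j), the step at which that cell was added to P.
  Insert 3 (step 1): P = [3];  Q = [1]
  Insert 2 (step 2): P = [2] / [3];  Q = [1] / [2]
  Insert 4 (step 3): P = [2, 4] / [3];  Q = [1, 3] / [2]
  Insert 5 (step 4): P = [2, 4, 5] / [3];  Q = [1, 3, 4] / [2]
  Insert 9 (step 5): P = [2, 4, 5, 9] / [3];  Q = [1, 3, 4, 5] / [2]
  Insert 8 (step 6): P = [2, 4, 5, 8] / [3, 9];  Q = [1, 3, 4, 5] / [2, 6]
  Insert 6 (step 7): P = [2, 4, 5, 6] / [3, 8] / [9];  Q = [1, 3, 4, 5] / [2, 6] / [7]
  Insert 1 (step 8): P = [1, 4, 5, 6] / [2, 8] / [3] / [9];  Q = [1, 3, 4, 5] / [2, 6] / [7] / [8]
  Insert 7 (step 9): P = [1, 4, 5, 6, 7] / [2, 8] / [3] / [9];  Q = [1, 3, 4, 5, 9] / [2, 6] / [7] / [8]
Final shape: (5, 2, 1, 1).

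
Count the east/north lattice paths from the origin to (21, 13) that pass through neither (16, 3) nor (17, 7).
Number of paths = 853409463

Inclusion–exclusion. Total paths: C(34, 21) = 927983760. Through P₁: C(19, 16)·C(15, 5) = 2909907. Through P₂: C(24, 17)·C(10, 4) = 72681840. Since P₁ is strictly southwest of P₂, a monotone path through both must visit P₁ then P₂; paths through both = C(19, 16)·C(5, 1)·C(10, 4) = 1017450. Avoid both = 927983760 − 2909907 − 72681840 + 1017450 = 853409463.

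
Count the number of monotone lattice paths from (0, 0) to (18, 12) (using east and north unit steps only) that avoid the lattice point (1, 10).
Number of paths = 86491344

Total paths from (0, 0) to (18, 12): C(30, 18) = 86493225. Paths through (1, 10): (paths (0, 0) → (1, 10)) × (paths (1, 10) → (18, 12)) = C(11, 1) · C(19, 17) = 11 · 171 = 1881. Avoidance count = 86493225 − 1881 = 86491344.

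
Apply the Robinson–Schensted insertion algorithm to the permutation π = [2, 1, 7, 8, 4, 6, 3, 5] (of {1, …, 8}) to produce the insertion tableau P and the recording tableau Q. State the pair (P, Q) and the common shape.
P = [1, 3, 5] / [2, 4, 6] / [7, 8];  Q = [1, 3, 4] / [2, 5, 6] / [7, 8];  common shape = (3, 3, 2)

Row-insert the values π_1, π_2, … into P one at a time, bumping the leftmost entry strictly greater than the inserted value down to the next row. The recording tableau Q records, in position (i, j), the step at which that cell was added to P.
  Insert 2 (step 1): P = [2];  Q = [1]
  Insert 1 (step 2): P = [1] / [2];  Q = [1] / [2]
  Insert 7 (step 3): P = [1, 7] / [2];  Q = [1, 3] / [2]
  Insert 8 (step 4): P = [1, 7, 8] / [2];  Q = [1, 3, 4] / [2]
  Insert 4 (step 5): P = [1, 4, 8] / [2, 7];  Q = [1, 3, 4] / [2, 5]
  Insert 6 (step 6): P = [1, 4, 6] / [2, 7, 8];  Q = [1, 3, 4] / [2, 5, 6]
  Insert 3 (step 7): P = [1, 3, 6] / [2, 4, 8] / [7];  Q = [1, 3, 4] / [2, 5, 6] / [7]
  Insert 5 (step 8): P = [1, 3, 5] / [2, 4, 6] / [7, 8];  Q = [1, 3, 4] / [2, 5, 6] / [7, 8]
Final shape: (3, 3, 2).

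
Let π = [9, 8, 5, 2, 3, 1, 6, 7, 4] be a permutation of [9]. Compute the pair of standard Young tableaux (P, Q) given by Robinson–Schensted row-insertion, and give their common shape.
P = [1, 3, 4, 7] / [2, 6] / [5] / [8] / [9];  Q = [1, 5, 7, 8] / [2, 9] / [3] / [4] / [6];  common shape = (4, 2, 1, 1, 1)

Row-insert the values π_1, π_2, … into P one at a time, bumping the leftmost entry strictly greater than the inserted value down to the next row. The recording tableau Q records, in position (i, j), the step at which that cell was added to P.
  Insert 9 (step 1): P = [9];  Q = [1]
  Insert 8 (step 2): P = [8] / [9];  Q = [1] / [2]
  Insert 5 (step 3): P = [5] / [8] / [9];  Q = [1] / [2] / [3]
  Insert 2 (step 4): P = [2] / [5] / [8] / [9];  Q = [1] / [2] / [3] / [4]
  Insert 3 (step 5): P = [2, 3] / [5] / [8] / [9];  Q = [1, 5] / [2] / [3] / [4]
  Insert 1 (step 6): P = [1, 3] / [2] / [5] / [8] / [9];  Q = [1, 5] / [2] / [3] / [4] / [6]
  Insert 6 (step 7): P = [1, 3, 6] / [2] / [5] / [8] / [9];  Q = [1, 5, 7] / [2] / [3] / [4] / [6]
  Insert 7 (step 8): P = [1, 3, 6, 7] / [2] / [5] / [8] / [9];  Q = [1, 5, 7, 8] / [2] / [3] / [4] / [6]
  Insert 4 (step 9): P = [1, 3, 4, 7] / [2, 6] / [5] / [8] / [9];  Q = [1, 5, 7, 8] / [2, 9] / [3] / [4] / [6]
Final shape: (4, 2, 1, 1, 1).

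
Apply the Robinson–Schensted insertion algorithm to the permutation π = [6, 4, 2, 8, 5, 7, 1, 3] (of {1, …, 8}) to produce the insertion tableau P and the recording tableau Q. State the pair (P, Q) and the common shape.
P = [1, 3, 7] / [2, 5] / [4, 8] / [6];  Q = [1, 4, 6] / [2, 5] / [3, 8] / [7];  common shape = (3, 2, 2, 1)

Row-insert the values π_1, π_2, … into P one at a time, bumping the leftmost entry strictly greater than the inserted value down to the next row. The recording tableau Q records, in position (i, j), the step at which that cell was added to P.
  Insert 6 (step 1): P = [6];  Q = [1]
  Insert 4 (step 2): P = [4] / [6];  Q = [1] / [2]
  Insert 2 (step 3): P = [2] / [4] / [6];  Q = [1] / [2] / [3]
  Insert 8 (step 4): P = [2, 8] / [4] / [6];  Q = [1, 4] / [2] / [3]
  Insert 5 (step 5): P = [2, 5] / [4, 8] / [6];  Q = [1, 4] / [2, 5] / [3]
  Insert 7 (step 6): P = [2, 5, 7] / [4, 8] / [6];  Q = [1, 4, 6] / [2, 5] / [3]
  Insert 1 (step 7): P = [1, 5, 7] / [2, 8] / [4] / [6];  Q = [1, 4, 6] / [2, 5] / [3] / [7]
  Insert 3 (step 8): P = [1, 3, 7] / [2, 5] / [4, 8] / [6];  Q = [1, 4, 6] / [2, 5] / [3, 8] / [7]
Final shape: (3, 2, 2, 1).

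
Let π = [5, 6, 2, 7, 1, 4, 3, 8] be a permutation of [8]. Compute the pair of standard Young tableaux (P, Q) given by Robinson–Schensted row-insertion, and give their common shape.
P = [1, 3, 7, 8] / [2, 4] / [5, 6];  Q = [1, 2, 4, 8] / [3, 6] / [5, 7];  common shape = (4, 2, 2)

Row-insert the values π_1, π_2, … into P one at a time, bumping the leftmost entry strictly greater than the inserted value down to the next row. The recording tableau Q records, in position (i, j), the step at which that cell was added to P.
  Insert 5 (step 1): P = [5];  Q = [1]
  Insert 6 (step 2): P = [5, 6];  Q = [1, 2]
  Insert 2 (step 3): P = [2, 6] / [5];  Q = [1, 2] / [3]
  Insert 7 (step 4): P = [2, 6, 7] / [5];  Q = [1, 2, 4] / [3]
  Insert 1 (step 5): P = [1, 6, 7] / [2] / [5];  Q = [1, 2, 4] / [3] / [5]
  Insert 4 (step 6): P = [1, 4, 7] / [2, 6] / [5];  Q = [1, 2, 4] / [3, 6] / [5]
  Insert 3 (step 7): P = [1, 3, 7] / [2, 4] / [5, 6];  Q = [1, 2, 4] / [3, 6] / [5, 7]
  Insert 8 (step 8): P = [1, 3, 7, 8] / [2, 4] / [5, 6];  Q = [1, 2, 4, 8] / [3, 6] / [5, 7]
Final shape: (4, 2, 2).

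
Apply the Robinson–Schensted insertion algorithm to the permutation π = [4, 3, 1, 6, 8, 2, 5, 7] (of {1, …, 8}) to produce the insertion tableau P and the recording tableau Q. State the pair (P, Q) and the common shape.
P = [1, 2, 5, 7] / [3, 6, 8] / [4];  Q = [1, 4, 5, 8] / [2, 6, 7] / [3];  common shape = (4, 3, 1)

Row-insert the values π_1, π_2, … into P one at a time, bumping the leftmost entry strictly greater than the inserted value down to the next row. The recording tableau Q records, in position (i, j), the step at which that cell was added to P.
  Insert 4 (step 1): P = [4];  Q = [1]
  Insert 3 (step 2): P = [3] / [4];  Q = [1] / [2]
  Insert 1 (step 3): P = [1] / [3] / [4];  Q = [1] / [2] / [3]
  Insert 6 (step 4): P = [1, 6] / [3] / [4];  Q = [1, 4] / [2] / [3]
  Insert 8 (step 5): P = [1, 6, 8] / [3] / [4];  Q = [1, 4, 5] / [2] / [3]
  Insert 2 (step 6): P = [1, 2, 8] / [3, 6] / [4];  Q = [1, 4, 5] / [2, 6] / [3]
  Insert 5 (step 7): P = [1, 2, 5] / [3, 6, 8] / [4];  Q = [1, 4, 5] / [2, 6, 7] / [3]
  Insert 7 (step 8): P = [1, 2, 5, 7] / [3, 6, 8] / [4];  Q = [1, 4, 5, 8] / [2, 6, 7] / [3]
Final shape: (4, 3, 1).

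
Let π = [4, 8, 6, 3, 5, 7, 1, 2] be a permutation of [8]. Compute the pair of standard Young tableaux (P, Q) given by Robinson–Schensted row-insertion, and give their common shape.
P = [1, 2, 7] / [3, 5] / [4, 6] / [8];  Q = [1, 2, 6] / [3, 5] / [4, 8] / [7];  common shape = (3, 2, 2, 1)

Row-insert the values π_1, π_2, … into P one at a time, bumping the leftmost entry strictly greater than the inserted value down to the next row. The recording tableau Q records, in position (i, j), the step at which that cell was added to P.
  Insert 4 (step 1): P = [4];  Q = [1]
  Insert 8 (step 2): P = [4, 8];  Q = [1, 2]
  Insert 6 (step 3): P = [4, 6] / [8];  Q = [1, 2] / [3]
  Insert 3 (step 4): P = [3, 6] / [4] / [8];  Q = [1, 2] / [3] / [4]
  Insert 5 (step 5): P = [3, 5] / [4, 6] / [8];  Q = [1, 2] / [3, 5] / [4]
  Insert 7 (step 6): P = [3, 5, 7] / [4, 6] / [8];  Q = [1, 2, 6] / [3, 5] / [4]
  Insert 1 (step 7): P = [1, 5, 7] / [3, 6] / [4] / [8];  Q = [1, 2, 6] / [3, 5] / [4] / [7]
  Insert 2 (step 8): P = [1, 2, 7] / [3, 5] / [4, 6] / [8];  Q = [1, 2, 6] / [3, 5] / [4, 8] / [7]
Final shape: (3, 2, 2, 1).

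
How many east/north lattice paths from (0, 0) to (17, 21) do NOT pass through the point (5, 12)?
Number of paths = 26962304540

Total paths from (0, 0) to (17, 21): C(38, 17) = 28781143380. Paths through (5, 12): (paths (0, 0) → (5, 12)) × (paths (5, 12) → (17, 21)) = C(17, 5) · C(21, 12) = 6188 · 293930 = 1818838840. Avoidance count = 28781143380 − 1818838840 = 26962304540.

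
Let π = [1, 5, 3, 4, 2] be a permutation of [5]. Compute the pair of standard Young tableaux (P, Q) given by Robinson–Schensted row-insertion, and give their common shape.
P = [1, 2, 4] / [3] / [5];  Q = [1, 2, 4] / [3] / [5];  common shape = (3, 1, 1)

Row-insert the values π_1, π_2, … into P one at a time, bumping the leftmost entry strictly greater than the inserted value down to the next row. The recording tableau Q records, in position (i, j), the step at which that cell was added to P.
  Insert 1 (step 1): P = [1];  Q = [1]
  Insert 5 (step 2): P = [1, 5];  Q = [1, 2]
  Insert 3 (step 3): P = [1, 3] / [5];  Q = [1, 2] / [3]
  Insert 4 (step 4): P = [1, 3, 4] / [5];  Q = [1, 2, 4] / [3]
  Insert 2 (step 5): P = [1, 2, 4] / [3] / [5];  Q = [1, 2, 4] / [3] / [5]
Final shape: (3, 1, 1).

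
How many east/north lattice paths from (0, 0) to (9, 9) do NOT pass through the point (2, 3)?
Number of paths = 31460

Total paths from (0, 0) to (9, 9): C(18, 9) = 48620. Paths through (2, 3): (paths (0, 0) → (2, 3)) × (paths (2, 3) → (9, 9)) = C(5, 2) · C(13, 7) = 10 · 1716 = 17160. Avoidance count = 48620 − 17160 = 31460.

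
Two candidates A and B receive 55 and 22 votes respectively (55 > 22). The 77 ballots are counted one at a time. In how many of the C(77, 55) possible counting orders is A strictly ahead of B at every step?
Strict-lead orderings = 4360054848967826160

Total orderings of the 77 votes with 55 for A: C(77, 55) = 10173461314258261040. By the Bertrand ballot formula (Cycle Lemma / reflection principle), the number of orderings in which A is strictly ahead of B throughout is (p − q)/(p + q) · C(p + q, p) = (55 − 22)/(55 + 22) · 10173461314258261040 = 4360054848967826160.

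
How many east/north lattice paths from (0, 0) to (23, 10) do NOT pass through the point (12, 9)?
Number of paths = 89033880

Total paths from (0, 0) to (23, 10): C(33, 23) = 92561040. Paths through (12, 9): (paths (0, 0) → (12, 9)) × (paths (12, 9) → (23, 10)) = C(21, 12) · C(12, 11) = 293930 · 12 = 3527160. Avoidance count = 92561040 − 3527160 = 89033880.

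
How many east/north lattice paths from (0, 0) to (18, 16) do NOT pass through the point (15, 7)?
Number of paths = 2166441750

Total paths from (0, 0) to (18, 16): C(34, 18) = 2203961430. Paths through (15, 7): (paths (0, 0) → (15, 7)) × (paths (15, 7) → (18, 16)) = C(22, 15) · C(12, 3) = 170544 · 220 = 37519680. Avoidance count = 2203961430 − 37519680 = 2166441750.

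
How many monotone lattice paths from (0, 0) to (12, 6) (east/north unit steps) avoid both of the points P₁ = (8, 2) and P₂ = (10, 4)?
Number of paths = 11028

Inclusion–exclusion. Total paths: C(18, 12) = 18564. Through P₁: C(10, 8)·C(8, 4) = 3150. Through P₂: C(14, 10)·C(4, 2) = 6006. Since P₁ is strictly southwest of P₂, a monotone path through both must visit P₁ then P₂; paths through both = C(10, 8)·C(4, 2)·C(4, 2) = 1620. Avoid both = 18564 − 3150 − 6006 + 1620 = 11028.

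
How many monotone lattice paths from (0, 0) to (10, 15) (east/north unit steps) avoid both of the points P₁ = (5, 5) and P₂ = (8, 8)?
Number of paths = 2230124

Inclusion–exclusion. Total paths: C(25, 10) = 3268760. Through P₁: C(10, 5)·C(15, 5) = 756756. Through P₂: C(16, 8)·C(9, 2) = 463320. Since P₁ is strictly southwest of P₂, a monotone path through both must visit P₁ then P₂; paths through both = C(10, 5)·C(6, 3)·C(9, 2) = 181440. Avoid both = 3268760 − 756756 − 463320 + 181440 = 2230124.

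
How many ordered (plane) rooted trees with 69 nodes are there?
C_68 = 86218923998960285726185640663701108500

These ordered rooted trees are counted by the Catalan number C_n = (1/(n + 1)) · C(2n, n). For n = 68: C_68 = (1/69) · C(136, 68) = 5949105755928259715106809205795376486500/69 = 86218923998960285726185640663701108500.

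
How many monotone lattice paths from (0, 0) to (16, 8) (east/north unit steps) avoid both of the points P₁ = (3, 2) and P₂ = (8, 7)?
Number of paths = 428916

Inclusion–exclusion. Total paths: C(24, 16) = 735471. Through P₁: C(5, 3)·C(19, 13) = 271320. Through P₂: C(15, 8)·C(9, 8) = 57915. Since P₁ is strictly southwest of P₂, a monotone path through both must visit P₁ then P₂; paths through both = C(5, 3)·C(10, 5)·C(9, 8) = 22680. Avoid both = 735471 − 271320 − 57915 + 22680 = 428916.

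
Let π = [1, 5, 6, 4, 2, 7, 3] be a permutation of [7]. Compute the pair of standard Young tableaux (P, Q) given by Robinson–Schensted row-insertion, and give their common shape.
P = [1, 2, 3, 7] / [4, 6] / [5];  Q = [1, 2, 3, 6] / [4, 7] / [5];  common shape = (4, 2, 1)

Row-insert the values π_1, π_2, … into P one at a time, bumping the leftmost entry strictly greater than the inserted value down to the next row. The recording tableau Q records, in position (i, j), the step at which that cell was added to P.
  Insert 1 (step 1): P = [1];  Q = [1]
  Insert 5 (step 2): P = [1, 5];  Q = [1, 2]
  Insert 6 (step 3): P = [1, 5, 6];  Q = [1, 2, 3]
  Insert 4 (step 4): P = [1, 4, 6] / [5];  Q = [1, 2, 3] / [4]
  Insert 2 (step 5): P = [1, 2, 6] / [4] / [5];  Q = [1, 2, 3] / [4] / [5]
  Insert 7 (step 6): P = [1, 2, 6, 7] / [4] / [5];  Q = [1, 2, 3, 6] / [4] / [5]
  Insert 3 (step 7): P = [1, 2, 3, 7] / [4, 6] / [5];  Q = [1, 2, 3, 6] / [4, 7] / [5]
Final shape: (4, 2, 1).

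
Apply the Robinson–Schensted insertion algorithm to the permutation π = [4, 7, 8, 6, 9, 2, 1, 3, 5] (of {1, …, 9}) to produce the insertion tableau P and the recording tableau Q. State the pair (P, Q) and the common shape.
P = [1, 3, 5, 9] / [2, 6, 8] / [4] / [7];  Q = [1, 2, 3, 5] / [4, 8, 9] / [6] / [7];  common shape = (4, 3, 1, 1)

Row-insert the values π_1, π_2, … into P one at a time, bumping the leftmost entry strictly greater than the inserted value down to the next row. The recording tableau Q records, in position (i, j), the step at which that cell was added to P.
  Insert 4 (step 1): P = [4];  Q = [1]
  Insert 7 (step 2): P = [4, 7];  Q = [1, 2]
  Insert 8 (step 3): P = [4, 7, 8];  Q = [1, 2, 3]
  Insert 6 (step 4): P = [4, 6, 8] / [7];  Q = [1, 2, 3] / [4]
  Insert 9 (step 5): P = [4, 6, 8, 9] / [7];  Q = [1, 2, 3, 5] / [4]
  Insert 2 (step 6): P = [2, 6, 8, 9] / [4] / [7];  Q = [1, 2, 3, 5] / [4] / [6]
  Insert 1 (step 7): P = [1, 6, 8, 9] / [2] / [4] / [7];  Q = [1, 2, 3, 5] / [4] / [6] / [7]
  Insert 3 (step 8): P = [1, 3, 8, 9] / [2, 6] / [4] / [7];  Q = [1, 2, 3, 5] / [4, 8] / [6] / [7]
  Insert 5 (step 9): P = [1, 3, 5, 9] / [2, 6, 8] / [4] / [7];  Q = [1, 2, 3, 5] / [4, 8, 9] / [6] / [7]
Final shape: (4, 3, 1, 1).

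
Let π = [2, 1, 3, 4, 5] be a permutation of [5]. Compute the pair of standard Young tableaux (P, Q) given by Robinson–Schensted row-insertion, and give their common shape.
P = [1, 3, 4, 5] / [2];  Q = [1, 3, 4, 5] / [2];  common shape = (4, 1)

Row-insert the values π_1, π_2, … into P one at a time, bumping the leftmost entry strictly greater than the inserted value down to the next row. The recording tableau Q records, in position (i, j), the step at which that cell was added to P.
  Insert 2 (step 1): P = [2];  Q = [1]
  Insert 1 (step 2): P = [1] / [2];  Q = [1] / [2]
  Insert 3 (step 3): P = [1, 3] / [2];  Q = [1, 3] / [2]
  Insert 4 (step 4): P = [1, 3, 4] / [2];  Q = [1, 3, 4] / [2]
  Insert 5 (step 5): P = [1, 3, 4, 5] / [2];  Q = [1, 3, 4, 5] / [2]
Final shape: (4, 1).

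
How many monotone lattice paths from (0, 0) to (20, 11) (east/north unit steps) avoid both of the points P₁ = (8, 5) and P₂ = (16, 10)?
Number of paths = 42503617

Inclusion–exclusion. Total paths: C(31, 20) = 84672315. Through P₁: C(13, 8)·C(18, 12) = 23891868. Through P₂: C(26, 16)·C(5, 4) = 26558675. Since P₁ is strictly southwest of P₂, a monotone path through both must visit P₁ then P₂; paths through both = C(13, 8)·C(13, 8)·C(5, 4) = 8281845. Avoid both = 84672315 − 23891868 − 26558675 + 8281845 = 42503617.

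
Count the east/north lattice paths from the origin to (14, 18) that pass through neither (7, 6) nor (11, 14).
Number of paths = 258690492

Inclusion–exclusion. Total paths: C(32, 14) = 471435600. Through P₁: C(13, 7)·C(19, 7) = 86465808. Through P₂: C(25, 11)·C(7, 3) = 156009000. Since P₁ is strictly southwest of P₂, a monotone path through both must visit P₁ then P₂; paths through both = C(13, 7)·C(12, 4)·C(7, 3) = 29729700. Avoid both = 471435600 − 86465808 − 156009000 + 29729700 = 258690492.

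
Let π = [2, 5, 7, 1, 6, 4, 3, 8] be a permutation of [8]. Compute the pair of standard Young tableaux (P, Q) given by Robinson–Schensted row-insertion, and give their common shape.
P = [1, 3, 6, 8] / [2, 4] / [5] / [7];  Q = [1, 2, 3, 8] / [4, 5] / [6] / [7];  common shape = (4, 2, 1, 1)

Row-insert the values π_1, π_2, … into P one at a time, bumping the leftmost entry strictly greater than the inserted value down to the next row. The recording tableau Q records, in position (i, j), the step at which that cell was added to P.
  Insert 2 (step 1): P = [2];  Q = [1]
  Insert 5 (step 2): P = [2, 5];  Q = [1, 2]
  Insert 7 (step 3): P = [2, 5, 7];  Q = [1, 2, 3]
  Insert 1 (step 4): P = [1, 5, 7] / [2];  Q = [1, 2, 3] / [4]
  Insert 6 (step 5): P = [1, 5, 6] / [2, 7];  Q = [1, 2, 3] / [4, 5]
  Insert 4 (step 6): P = [1, 4, 6] / [2, 5] / [7];  Q = [1, 2, 3] / [4, 5] / [6]
  Insert 3 (step 7): P = [1, 3, 6] / [2, 4] / [5] / [7];  Q = [1, 2, 3] / [4, 5] / [6] / [7]
  Insert 8 (step 8): P = [1, 3, 6, 8] / [2, 4] / [5] / [7];  Q = [1, 2, 3, 8] / [4, 5] / [6] / [7]
Final shape: (4, 2, 1, 1).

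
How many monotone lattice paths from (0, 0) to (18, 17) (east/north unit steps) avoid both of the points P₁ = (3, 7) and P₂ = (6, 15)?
Number of paths = 4142180226

Inclusion–exclusion. Total paths: C(35, 18) = 4537567650. Through P₁: C(10, 3)·C(25, 15) = 392251200. Through P₂: C(21, 6)·C(14, 12) = 4938024. Since P₁ is strictly southwest of P₂, a monotone path through both must visit P₁ then P₂; paths through both = C(10, 3)·C(11, 3)·C(14, 12) = 1801800. Avoid both = 4537567650 − 392251200 − 4938024 + 1801800 = 4142180226.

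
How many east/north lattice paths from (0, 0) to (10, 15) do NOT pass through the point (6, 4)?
Number of paths = 2982110

Total paths from (0, 0) to (10, 15): C(25, 10) = 3268760. Paths through (6, 4): (paths (0, 0) → (6, 4)) × (paths (6, 4) → (10, 15)) = C(10, 6) · C(15, 4) = 210 · 1365 = 286650. Avoidance count = 3268760 − 286650 = 2982110.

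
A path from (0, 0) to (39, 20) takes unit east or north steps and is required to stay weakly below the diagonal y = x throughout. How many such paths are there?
Number of paths = 1397281501935165

By the reflection principle (André's argument), the number of monotone paths to (39, 20) with n ≤ m that never go above y = x is C(59, 39) − C(59, 40) = 2794563003870330 − 1397281501935165 = 1397281501935165.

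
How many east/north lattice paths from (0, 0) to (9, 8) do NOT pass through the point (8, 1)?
Number of paths = 24238

Total paths from (0, 0) to (9, 8): C(17, 9) = 24310. Paths through (8, 1): (paths (0, 0) → (8, 1)) × (paths (8, 1) → (9, 8)) = C(9, 8) · C(8, 1) = 9 · 8 = 72. Avoidance count = 24310 − 72 = 24238.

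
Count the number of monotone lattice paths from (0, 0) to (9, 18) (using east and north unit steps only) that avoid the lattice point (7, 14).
Number of paths = 2942625

Total paths from (0, 0) to (9, 18): C(27, 9) = 4686825. Paths through (7, 14): (paths (0, 0) → (7, 14)) × (paths (7, 14) → (9, 18)) = C(21, 7) · C(6, 2) = 116280 · 15 = 1744200. Avoidance count = 4686825 − 1744200 = 2942625.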